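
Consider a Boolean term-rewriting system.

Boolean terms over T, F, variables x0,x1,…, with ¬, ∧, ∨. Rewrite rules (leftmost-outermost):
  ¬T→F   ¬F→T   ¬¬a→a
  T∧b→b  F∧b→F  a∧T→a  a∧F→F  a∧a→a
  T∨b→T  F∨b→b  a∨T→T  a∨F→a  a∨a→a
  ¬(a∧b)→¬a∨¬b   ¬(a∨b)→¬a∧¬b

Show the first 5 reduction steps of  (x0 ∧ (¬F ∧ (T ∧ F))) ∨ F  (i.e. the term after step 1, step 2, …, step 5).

  start: (x0 ∧ (¬F ∧ (T ∧ F))) ∨ F
  →1  x0 ∧ (¬F ∧ (T ∧ F))
  →2  x0 ∧ (T ∧ (T ∧ F))
  →3  x0 ∧ (T ∧ F)
  →4  x0 ∧ F
  →5  F

Answer: after 5 steps: F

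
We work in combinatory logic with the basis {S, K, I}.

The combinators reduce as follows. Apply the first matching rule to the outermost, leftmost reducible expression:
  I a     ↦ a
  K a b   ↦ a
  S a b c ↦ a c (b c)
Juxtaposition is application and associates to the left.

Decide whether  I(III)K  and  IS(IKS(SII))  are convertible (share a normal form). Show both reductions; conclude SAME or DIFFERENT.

Term A:
  start: I(III)K
  [1] IIIK
  [2] IIK
  [3] IK
  [4] K

Term B:
  start: IS(IKS(SII))
  [1] S(IKS(SII))
  [2] S(KS(SII))
  [3] SS

Answer: DIFFERENT — A ⇓ K, B ⇓ SS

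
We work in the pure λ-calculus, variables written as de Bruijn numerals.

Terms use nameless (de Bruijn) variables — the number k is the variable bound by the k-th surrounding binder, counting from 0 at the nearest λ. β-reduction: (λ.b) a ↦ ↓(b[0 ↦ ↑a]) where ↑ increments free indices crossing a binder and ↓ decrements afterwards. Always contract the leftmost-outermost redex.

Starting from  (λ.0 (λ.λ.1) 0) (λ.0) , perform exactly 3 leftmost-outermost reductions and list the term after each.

  start: (λ.0 (λ.λ.1) 0) (λ.0)
  [1] (λ.0) (λ.λ.1) (λ.0)
  [2] (λ.λ.1) (λ.0)
  [3] λ.λ.0

Answer: after 3 steps: λ.λ.0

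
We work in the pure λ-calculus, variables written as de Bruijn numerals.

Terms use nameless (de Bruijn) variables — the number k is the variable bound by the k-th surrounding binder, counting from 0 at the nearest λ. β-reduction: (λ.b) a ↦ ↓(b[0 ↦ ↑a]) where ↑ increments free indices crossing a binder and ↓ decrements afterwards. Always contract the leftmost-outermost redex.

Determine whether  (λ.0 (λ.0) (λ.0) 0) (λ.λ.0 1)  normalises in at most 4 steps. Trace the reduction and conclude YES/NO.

Answer: NO — after 4 steps the term is (λ.0) (λ.λ.0 1), not yet normal

Working:
  start: (λ.0 (λ.0) (λ.0) 0) (λ.λ.0 1)
  [1] (λ.λ.0 1) (λ.0) (λ.0) (λ.λ.0 1)
  [2] (λ.0 (λ.0)) (λ.0) (λ.λ.0 1)
  [3] (λ.0) (λ.0) (λ.λ.0 1)
  [4] (λ.0) (λ.λ.0 1)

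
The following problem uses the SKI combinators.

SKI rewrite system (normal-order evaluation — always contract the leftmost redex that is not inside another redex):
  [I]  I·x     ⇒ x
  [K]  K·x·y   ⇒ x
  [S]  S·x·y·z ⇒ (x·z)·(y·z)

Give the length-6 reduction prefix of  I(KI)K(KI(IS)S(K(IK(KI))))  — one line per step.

  start: I(KI)K(KI(IS)S(K(IK(KI))))
  [1] KIK(KI(IS)S(K(IK(KI))))
  [2] I(KI(IS)S(K(IK(KI))))
  [3] KI(IS)S(K(IK(KI)))
  [4] IS(K(IK(KI)))
  [5] S(K(IK(KI)))
  [6] S(K(K(KI)))

Answer: after 6 steps: S(K(K(KI)))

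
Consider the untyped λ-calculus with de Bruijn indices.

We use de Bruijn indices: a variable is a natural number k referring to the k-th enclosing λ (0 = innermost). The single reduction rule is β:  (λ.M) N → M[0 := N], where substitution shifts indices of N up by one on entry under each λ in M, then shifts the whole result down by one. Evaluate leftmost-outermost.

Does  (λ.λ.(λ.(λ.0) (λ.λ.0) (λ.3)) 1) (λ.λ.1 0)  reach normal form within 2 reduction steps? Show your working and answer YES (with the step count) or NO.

  start: (λ.λ.(λ.(λ.0) (λ.λ.0) (λ.3)) 1) (λ.λ.1 0)
  →1  λ.(λ.(λ.0) (λ.λ.0) (λ.λ.λ.1 0)) (λ.λ.1 0)
  →2  λ.(λ.0) (λ.λ.0) (λ.λ.λ.1 0)

Answer: NO — after 2 steps the term is λ.(λ.0) (λ.λ.0) (λ.λ.λ.1 0), not yet normal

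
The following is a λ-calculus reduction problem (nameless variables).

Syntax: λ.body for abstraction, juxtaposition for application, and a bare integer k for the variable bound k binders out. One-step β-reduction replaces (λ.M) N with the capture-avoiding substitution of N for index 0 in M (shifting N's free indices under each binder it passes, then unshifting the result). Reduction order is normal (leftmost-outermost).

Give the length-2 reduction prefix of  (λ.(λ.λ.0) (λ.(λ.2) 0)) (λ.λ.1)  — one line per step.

Answer: after 2 steps: λ.0

Derivation:
  start: (λ.(λ.λ.0) (λ.(λ.2) 0)) (λ.λ.1)
  [1] (λ.λ.0) (λ.(λ.λ.λ.1) 0)
  [2] λ.0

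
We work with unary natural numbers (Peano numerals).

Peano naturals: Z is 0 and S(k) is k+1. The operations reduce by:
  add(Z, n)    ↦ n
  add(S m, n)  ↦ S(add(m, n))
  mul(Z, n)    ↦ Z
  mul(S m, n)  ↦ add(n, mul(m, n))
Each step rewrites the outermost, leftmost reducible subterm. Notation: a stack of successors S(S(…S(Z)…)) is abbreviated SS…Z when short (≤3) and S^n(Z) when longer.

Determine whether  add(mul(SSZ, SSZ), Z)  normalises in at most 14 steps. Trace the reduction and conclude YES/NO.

  start: add(mul(SSZ, SSZ), Z)
  [1] add(add(SSZ, mul(SZ, SSZ)), Z)
  [2] add(S(add(SZ, mul(SZ, SSZ))), Z)
  [3] S(add(add(SZ, mul(SZ, SSZ)), Z))
  [4] S(add(S(add(Z, mul(SZ, SSZ))), Z))
  [5] S(S(add(add(Z, mul(SZ, SSZ)), Z)))
  [6] S(S(add(mul(SZ, SSZ), Z)))
  [7] S(S(add(add(SSZ, mul(Z, SSZ)), Z)))
  [8] S(S(add(S(add(SZ, mul(Z, SSZ))), Z)))
  [9] S(S(S(add(add(SZ, mul(Z, SSZ)), Z))))
  [10] S(S(S(add(S(add(Z, mul(Z, SSZ))), Z))))
  [11] S(S(S(S(add(add(Z, mul(Z, SSZ)), Z)))))
  [12] S(S(S(S(add(mul(Z, SSZ), Z)))))
  [13] S(S(S(S(add(Z, Z)))))
  [14] S^4(Z)

Answer: YES — reaches normal form S^4(Z) in 14 ≤ 14 steps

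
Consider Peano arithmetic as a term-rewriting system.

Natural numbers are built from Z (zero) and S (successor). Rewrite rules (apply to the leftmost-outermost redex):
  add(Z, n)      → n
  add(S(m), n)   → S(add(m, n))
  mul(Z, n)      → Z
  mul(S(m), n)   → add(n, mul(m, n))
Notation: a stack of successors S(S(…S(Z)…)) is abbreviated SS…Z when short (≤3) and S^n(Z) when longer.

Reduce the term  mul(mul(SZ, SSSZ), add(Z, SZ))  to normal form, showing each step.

Answer: normal form = SSSZ  (in 19 steps)

Derivation:
  start: mul(mul(SZ, SSSZ), add(Z, SZ))
  step 1: mul(add(SSSZ, mul(Z, SSSZ)), add(Z, SZ))
  step 2: mul(S(add(SSZ, mul(Z, SSSZ))), add(Z, SZ))
  step 3: add(add(Z, SZ), mul(add(SSZ, mul(Z, SSSZ)), add(Z, SZ)))
  step 4: add(SZ, mul(add(SSZ, mul(Z, SSSZ)), add(Z, SZ)))
  step 5: S(add(Z, mul(add(SSZ, mul(Z, SSSZ)), add(Z, SZ))))
  step 6: S(mul(add(SSZ, mul(Z, SSSZ)), add(Z, SZ)))
  step 7: S(mul(S(add(SZ, mul(Z, SSSZ))), add(Z, SZ)))
  step 8: S(add(add(Z, SZ), mul(add(SZ, mul(Z, SSSZ)), add(Z, SZ))))
  step 9: S(add(SZ, mul(add(SZ, mul(Z, SSSZ)), add(Z, SZ))))
  step 10: S(S(add(Z, mul(add(SZ, mul(Z, SSSZ)), add(Z, SZ)))))
  step 11: S(S(mul(add(SZ, mul(Z, SSSZ)), add(Z, SZ))))
  step 12: S(S(mul(S(add(Z, mul(Z, SSSZ))), add(Z, SZ))))
  step 13: S(S(add(add(Z, SZ), mul(add(Z, mul(Z, SSSZ)), add(Z, SZ)))))
  step 14: S(S(add(SZ, mul(add(Z, mul(Z, SSSZ)), add(Z, SZ)))))
  step 15: S(S(S(add(Z, mul(add(Z, mul(Z, SSSZ)), add(Z, SZ))))))
  step 16: S(S(S(mul(add(Z, mul(Z, SSSZ)), add(Z, SZ)))))
  step 17: S(S(S(mul(mul(Z, SSSZ), add(Z, SZ)))))
  step 18: S(S(S(mul(Z, add(Z, SZ)))))
  step 19: SSSZ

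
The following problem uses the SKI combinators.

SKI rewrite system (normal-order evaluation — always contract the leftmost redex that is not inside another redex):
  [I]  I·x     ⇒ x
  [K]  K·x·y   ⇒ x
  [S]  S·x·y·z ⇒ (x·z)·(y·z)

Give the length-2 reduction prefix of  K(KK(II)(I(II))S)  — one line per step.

  start: K(KK(II)(I(II))S)
  [1] K(K(I(II))S)
  [2] K(I(II))

Answer: after 2 steps: K(I(II))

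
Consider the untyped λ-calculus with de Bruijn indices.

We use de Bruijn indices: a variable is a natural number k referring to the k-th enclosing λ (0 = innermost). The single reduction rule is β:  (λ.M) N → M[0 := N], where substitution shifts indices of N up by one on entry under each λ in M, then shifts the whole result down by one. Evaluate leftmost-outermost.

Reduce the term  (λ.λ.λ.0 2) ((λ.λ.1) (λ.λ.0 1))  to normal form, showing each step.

  start: (λ.λ.λ.0 2) ((λ.λ.1) (λ.λ.0 1))
  →1  λ.λ.0 ((λ.λ.1) (λ.λ.0 1))
  →2  λ.λ.0 (λ.λ.λ.0 1)

Answer: normal form = λ.λ.0 (λ.λ.λ.0 1)  (in 2 steps)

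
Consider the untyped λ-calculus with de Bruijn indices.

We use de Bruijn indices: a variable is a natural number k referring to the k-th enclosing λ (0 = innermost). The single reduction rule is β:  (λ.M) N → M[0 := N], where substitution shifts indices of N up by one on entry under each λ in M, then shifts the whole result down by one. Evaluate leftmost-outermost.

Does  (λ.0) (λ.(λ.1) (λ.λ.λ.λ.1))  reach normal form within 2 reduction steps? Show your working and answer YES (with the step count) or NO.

Answer: YES — reaches normal form λ.0 in 2 ≤ 2 steps

Reduction:
  start: (λ.0) (λ.(λ.1) (λ.λ.λ.λ.1))
  [1] λ.(λ.1) (λ.λ.λ.λ.1)
  [2] λ.0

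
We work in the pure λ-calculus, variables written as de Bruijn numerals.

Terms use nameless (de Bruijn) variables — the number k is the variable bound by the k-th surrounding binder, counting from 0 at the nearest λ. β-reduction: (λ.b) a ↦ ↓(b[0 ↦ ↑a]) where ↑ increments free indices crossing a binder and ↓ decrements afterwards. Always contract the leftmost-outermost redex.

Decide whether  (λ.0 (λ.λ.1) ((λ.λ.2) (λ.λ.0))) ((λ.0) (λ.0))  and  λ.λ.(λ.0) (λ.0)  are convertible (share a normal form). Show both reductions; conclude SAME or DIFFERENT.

Answer: SAME — A ⇓ λ.λ.λ.0, B ⇓ λ.λ.λ.0

Working:
Term A:
  start: (λ.0 (λ.λ.1) ((λ.λ.2) (λ.λ.0))) ((λ.0) (λ.0))
  step 1: (λ.0) (λ.0) (λ.λ.1) ((λ.λ.(λ.0) (λ.0)) (λ.λ.0))
  step 2: (λ.0) (λ.λ.1) ((λ.λ.(λ.0) (λ.0)) (λ.λ.0))
  step 3: (λ.λ.1) ((λ.λ.(λ.0) (λ.0)) (λ.λ.0))
  step 4: λ.(λ.λ.(λ.0) (λ.0)) (λ.λ.0)
  step 5: λ.λ.(λ.0) (λ.0)
  step 6: λ.λ.λ.0

Term B:
  start: λ.λ.(λ.0) (λ.0)
  step 1: λ.λ.λ.0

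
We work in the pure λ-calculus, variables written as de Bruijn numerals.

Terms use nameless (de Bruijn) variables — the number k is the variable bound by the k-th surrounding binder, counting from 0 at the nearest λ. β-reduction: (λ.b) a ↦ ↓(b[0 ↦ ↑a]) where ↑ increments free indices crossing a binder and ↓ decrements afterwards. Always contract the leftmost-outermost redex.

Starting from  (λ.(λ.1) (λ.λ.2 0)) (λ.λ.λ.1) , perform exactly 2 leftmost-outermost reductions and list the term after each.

  start: (λ.(λ.1) (λ.λ.2 0)) (λ.λ.λ.1)
  step 1: (λ.λ.λ.λ.1) (λ.λ.(λ.λ.λ.1) 0)
  step 2: λ.λ.λ.1

Answer: after 2 steps: λ.λ.λ.1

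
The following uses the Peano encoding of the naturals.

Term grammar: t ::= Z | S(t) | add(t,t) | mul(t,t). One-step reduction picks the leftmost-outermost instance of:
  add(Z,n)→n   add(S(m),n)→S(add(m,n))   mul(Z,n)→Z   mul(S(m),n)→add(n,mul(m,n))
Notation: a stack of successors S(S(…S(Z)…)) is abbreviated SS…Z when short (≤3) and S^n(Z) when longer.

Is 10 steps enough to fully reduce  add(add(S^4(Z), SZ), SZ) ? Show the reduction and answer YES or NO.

  start: add(add(S^4(Z), SZ), SZ)
  →1  add(S(add(SSSZ, SZ)), SZ)
  →2  S(add(add(SSSZ, SZ), SZ))
  →3  S(add(S(add(SSZ, SZ)), SZ))
  →4  S(S(add(add(SSZ, SZ), SZ)))
  →5  S(S(add(S(add(SZ, SZ)), SZ)))
  →6  S(S(S(add(add(SZ, SZ), SZ))))
  →7  S(S(S(add(S(add(Z, SZ)), SZ))))
  →8  S(S(S(S(add(add(Z, SZ), SZ)))))
  →9  S(S(S(S(add(SZ, SZ)))))
  →10  S(S(S(S(S(add(Z, SZ))))))

Answer: NO — after 10 steps the term is S(S(S(S(S(add(Z, SZ)))))), not yet normal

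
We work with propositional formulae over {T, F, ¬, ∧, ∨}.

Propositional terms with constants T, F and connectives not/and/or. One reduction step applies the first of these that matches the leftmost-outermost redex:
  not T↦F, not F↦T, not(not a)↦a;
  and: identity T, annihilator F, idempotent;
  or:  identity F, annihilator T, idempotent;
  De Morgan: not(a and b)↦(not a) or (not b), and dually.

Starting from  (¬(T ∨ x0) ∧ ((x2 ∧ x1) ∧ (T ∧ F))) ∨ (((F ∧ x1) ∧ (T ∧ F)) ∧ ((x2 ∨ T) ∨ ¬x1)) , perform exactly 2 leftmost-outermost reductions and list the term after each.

Answer: after 2 steps: ((F ∧ ¬x0) ∧ ((x2 ∧ x1) ∧ (T ∧ F))) ∨ (((F ∧ x1) ∧ (T ∧ F)) ∧ ((x2 ∨ T) ∨ ¬x1))

Working:
  start: (¬(T ∨ x0) ∧ ((x2 ∧ x1) ∧ (T ∧ F))) ∨ (((F ∧ x1) ∧ (T ∧ F)) ∧ ((x2 ∨ T) ∨ ¬x1))
  [1] ((¬T ∧ ¬x0) ∧ ((x2 ∧ x1) ∧ (T ∧ F))) ∨ (((F ∧ x1) ∧ (T ∧ F)) ∧ ((x2 ∨ T) ∨ ¬x1))
  [2] ((F ∧ ¬x0) ∧ ((x2 ∧ x1) ∧ (T ∧ F))) ∨ (((F ∧ x1) ∧ (T ∧ F)) ∧ ((x2 ∨ T) ∨ ¬x1))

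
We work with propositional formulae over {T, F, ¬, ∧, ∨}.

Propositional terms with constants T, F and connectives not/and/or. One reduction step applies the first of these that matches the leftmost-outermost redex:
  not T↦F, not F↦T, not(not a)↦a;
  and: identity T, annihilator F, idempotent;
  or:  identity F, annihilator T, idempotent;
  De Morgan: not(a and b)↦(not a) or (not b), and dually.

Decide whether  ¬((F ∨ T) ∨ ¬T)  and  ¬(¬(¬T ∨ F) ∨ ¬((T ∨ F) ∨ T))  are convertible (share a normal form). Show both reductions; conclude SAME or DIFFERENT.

Answer: SAME — A ⇓ F, B ⇓ F

Working:
Term A:
  start: ¬((F ∨ T) ∨ ¬T)
  step 1: ¬(F ∨ T) ∧ ¬¬T
  step 2: (¬F ∧ ¬T) ∧ ¬¬T
  step 3: (T ∧ ¬T) ∧ ¬¬T
  step 4: ¬T ∧ ¬¬T
  step 5: F ∧ ¬¬T
  step 6: F

Term B:
  start: ¬(¬(¬T ∨ F) ∨ ¬((T ∨ F) ∨ T))
  step 1: ¬¬(¬T ∨ F) ∧ ¬¬((T ∨ F) ∨ T)
  step 2: (¬T ∨ F) ∧ ¬¬((T ∨ F) ∨ T)
  step 3: ¬T ∧ ¬¬((T ∨ F) ∨ T)
  step 4: F ∧ ¬¬((T ∨ F) ∨ T)
  step 5: F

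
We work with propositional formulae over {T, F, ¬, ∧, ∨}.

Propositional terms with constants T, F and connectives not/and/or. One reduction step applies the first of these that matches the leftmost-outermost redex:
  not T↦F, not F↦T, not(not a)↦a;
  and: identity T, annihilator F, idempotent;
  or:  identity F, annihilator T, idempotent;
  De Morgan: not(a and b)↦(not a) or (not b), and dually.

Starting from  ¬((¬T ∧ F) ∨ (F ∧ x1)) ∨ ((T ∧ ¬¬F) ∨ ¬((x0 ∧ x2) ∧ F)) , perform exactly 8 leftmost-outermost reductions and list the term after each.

  start: ¬((¬T ∧ F) ∨ (F ∧ x1)) ∨ ((T ∧ ¬¬F) ∨ ¬((x0 ∧ x2) ∧ F))
  [1] (¬(¬T ∧ F) ∧ ¬(F ∧ x1)) ∨ ((T ∧ ¬¬F) ∨ ¬((x0 ∧ x2) ∧ F))
  [2] ((¬¬T ∨ ¬F) ∧ ¬(F ∧ x1)) ∨ ((T ∧ ¬¬F) ∨ ¬((x0 ∧ x2) ∧ F))
  [3] ((T ∨ ¬F) ∧ ¬(F ∧ x1)) ∨ ((T ∧ ¬¬F) ∨ ¬((x0 ∧ x2) ∧ F))
  [4] (T ∧ ¬(F ∧ x1)) ∨ ((T ∧ ¬¬F) ∨ ¬((x0 ∧ x2) ∧ F))
  [5] ¬(F ∧ x1) ∨ ((T ∧ ¬¬F) ∨ ¬((x0 ∧ x2) ∧ F))
  [6] (¬F ∨ ¬x1) ∨ ((T ∧ ¬¬F) ∨ ¬((x0 ∧ x2) ∧ F))
  [7] (T ∨ ¬x1) ∨ ((T ∧ ¬¬F) ∨ ¬((x0 ∧ x2) ∧ F))
  [8] T ∨ ((T ∧ ¬¬F) ∨ ¬((x0 ∧ x2) ∧ F))

Answer: after 8 steps: T ∨ ((T ∧ ¬¬F) ∨ ¬((x0 ∧ x2) ∧ F))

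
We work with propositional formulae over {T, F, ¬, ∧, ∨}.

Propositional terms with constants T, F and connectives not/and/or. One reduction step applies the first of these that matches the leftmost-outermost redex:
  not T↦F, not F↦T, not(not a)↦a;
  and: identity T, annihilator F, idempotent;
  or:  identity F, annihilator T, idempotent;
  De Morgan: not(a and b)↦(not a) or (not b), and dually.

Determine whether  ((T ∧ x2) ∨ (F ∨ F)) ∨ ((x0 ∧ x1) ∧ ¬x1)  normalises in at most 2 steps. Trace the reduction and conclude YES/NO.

  start: ((T ∧ x2) ∨ (F ∨ F)) ∨ ((x0 ∧ x1) ∧ ¬x1)
  [1] (x2 ∨ (F ∨ F)) ∨ ((x0 ∧ x1) ∧ ¬x1)
  [2] (x2 ∨ F) ∨ ((x0 ∧ x1) ∧ ¬x1)

Answer: NO — after 2 steps the term is (x2 ∨ F) ∨ ((x0 ∧ x1) ∧ ¬x1), not yet normal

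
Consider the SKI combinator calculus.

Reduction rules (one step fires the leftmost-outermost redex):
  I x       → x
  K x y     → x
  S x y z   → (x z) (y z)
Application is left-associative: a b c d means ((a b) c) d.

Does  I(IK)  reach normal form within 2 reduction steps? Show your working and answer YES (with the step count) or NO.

Answer: YES — reaches normal form K in 2 ≤ 2 steps

Working:
  start: I(IK)
  →1  IK
  →2  K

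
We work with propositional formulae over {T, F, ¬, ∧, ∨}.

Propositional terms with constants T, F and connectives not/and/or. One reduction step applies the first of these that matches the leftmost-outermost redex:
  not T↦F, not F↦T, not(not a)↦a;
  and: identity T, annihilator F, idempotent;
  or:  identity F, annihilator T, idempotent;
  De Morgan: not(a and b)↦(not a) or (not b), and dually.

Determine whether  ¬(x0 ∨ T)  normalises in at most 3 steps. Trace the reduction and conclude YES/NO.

Answer: YES — reaches normal form F in 3 ≤ 3 steps

Working:
  start: ¬(x0 ∨ T)
  step 1: ¬x0 ∧ ¬T
  step 2: ¬x0 ∧ F
  step 3: F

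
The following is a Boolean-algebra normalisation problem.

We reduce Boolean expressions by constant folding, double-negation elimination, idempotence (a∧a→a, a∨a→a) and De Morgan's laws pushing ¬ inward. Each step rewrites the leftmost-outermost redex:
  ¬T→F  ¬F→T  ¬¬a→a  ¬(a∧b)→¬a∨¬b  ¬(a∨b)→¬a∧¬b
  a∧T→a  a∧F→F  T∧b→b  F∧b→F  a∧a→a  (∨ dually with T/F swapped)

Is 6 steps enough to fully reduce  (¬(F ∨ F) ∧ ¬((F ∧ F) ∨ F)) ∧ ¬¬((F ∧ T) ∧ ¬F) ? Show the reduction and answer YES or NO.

Answer: NO — after 6 steps the term is ((¬F ∨ ¬F) ∧ ¬F) ∧ ¬¬((F ∧ T) ∧ ¬F), not yet normal

Working:
  start: (¬(F ∨ F) ∧ ¬((F ∧ F) ∨ F)) ∧ ¬¬((F ∧ T) ∧ ¬F)
  step 1: ((¬F ∧ ¬F) ∧ ¬((F ∧ F) ∨ F)) ∧ ¬¬((F ∧ T) ∧ ¬F)
  step 2: (¬F ∧ ¬((F ∧ F) ∨ F)) ∧ ¬¬((F ∧ T) ∧ ¬F)
  step 3: (T ∧ ¬((F ∧ F) ∨ F)) ∧ ¬¬((F ∧ T) ∧ ¬F)
  step 4: ¬((F ∧ F) ∨ F) ∧ ¬¬((F ∧ T) ∧ ¬F)
  step 5: (¬(F ∧ F) ∧ ¬F) ∧ ¬¬((F ∧ T) ∧ ¬F)
  step 6: ((¬F ∨ ¬F) ∧ ¬F) ∧ ¬¬((F ∧ T) ∧ ¬F)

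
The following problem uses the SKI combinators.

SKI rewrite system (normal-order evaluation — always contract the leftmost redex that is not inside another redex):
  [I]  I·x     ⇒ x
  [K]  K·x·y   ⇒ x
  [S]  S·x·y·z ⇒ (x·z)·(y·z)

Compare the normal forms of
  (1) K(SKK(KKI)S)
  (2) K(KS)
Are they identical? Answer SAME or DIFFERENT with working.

Answer: SAME — A ⇓ K(KS), B ⇓ K(KS)

Reduction:
Term A:
  start: K(SKK(KKI)S)
  [1] K(K(KKI)(K(KKI))S)
  [2] K(KKIS)
  [3] K(KS)

Term B:
  start: K(KS)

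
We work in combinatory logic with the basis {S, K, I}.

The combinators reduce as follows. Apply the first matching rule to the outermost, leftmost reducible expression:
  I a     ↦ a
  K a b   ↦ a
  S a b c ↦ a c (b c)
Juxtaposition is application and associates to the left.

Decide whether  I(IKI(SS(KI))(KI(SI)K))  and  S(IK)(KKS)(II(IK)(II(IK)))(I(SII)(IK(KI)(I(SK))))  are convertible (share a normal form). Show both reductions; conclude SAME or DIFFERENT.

Term A:
  start: I(IKI(SS(KI))(KI(SI)K))
  [1] IKI(SS(KI))(KI(SI)K)
  [2] KI(SS(KI))(KI(SI)K)
  [3] I(KI(SI)K)
  [4] KI(SI)K
  [5] IK
  [6] K

Term B:
  start: S(IK)(KKS)(II(IK)(II(IK)))(I(SII)(IK(KI)(I(SK))))
  [1] IK(II(IK)(II(IK)))(KKS(II(IK)(II(IK))))(I(SII)(IK(KI)(I(SK))))
  [2] K(II(IK)(II(IK)))(KKS(II(IK)(II(IK))))(I(SII)(IK(KI)(I(SK))))
  [3] II(IK)(II(IK))(I(SII)(IK(KI)(I(SK))))
  [4] I(IK)(II(IK))(I(SII)(IK(KI)(I(SK))))
  [5] IK(II(IK))(I(SII)(IK(KI)(I(SK))))
  [6] K(II(IK))(I(SII)(IK(KI)(I(SK))))
  [7] II(IK)
  [8] I(IK)
  [9] IK
  [10] K

Answer: SAME — A ⇓ K, B ⇓ K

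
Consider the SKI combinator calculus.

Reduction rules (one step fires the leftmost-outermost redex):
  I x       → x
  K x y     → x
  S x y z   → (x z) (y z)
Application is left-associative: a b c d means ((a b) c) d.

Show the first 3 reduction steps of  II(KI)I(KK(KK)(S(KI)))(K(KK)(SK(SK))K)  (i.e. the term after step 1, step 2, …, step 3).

Answer: after 3 steps: I(KK(KK)(S(KI)))(K(KK)(SK(SK))K)

Working:
  start: II(KI)I(KK(KK)(S(KI)))(K(KK)(SK(SK))K)
  [1] I(KI)I(KK(KK)(S(KI)))(K(KK)(SK(SK))K)
  [2] KII(KK(KK)(S(KI)))(K(KK)(SK(SK))K)
  [3] I(KK(KK)(S(KI)))(K(KK)(SK(SK))K)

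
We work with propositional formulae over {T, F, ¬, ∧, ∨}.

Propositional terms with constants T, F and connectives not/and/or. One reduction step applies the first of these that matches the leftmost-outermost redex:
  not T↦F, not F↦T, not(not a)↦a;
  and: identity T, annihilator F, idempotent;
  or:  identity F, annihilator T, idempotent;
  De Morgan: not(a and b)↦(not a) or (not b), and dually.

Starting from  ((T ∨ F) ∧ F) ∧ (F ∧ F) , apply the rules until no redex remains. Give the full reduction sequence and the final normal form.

  start: ((T ∨ F) ∧ F) ∧ (F ∧ F)
  [1] F ∧ (F ∧ F)
  [2] F

Answer: normal form = F  (in 2 steps)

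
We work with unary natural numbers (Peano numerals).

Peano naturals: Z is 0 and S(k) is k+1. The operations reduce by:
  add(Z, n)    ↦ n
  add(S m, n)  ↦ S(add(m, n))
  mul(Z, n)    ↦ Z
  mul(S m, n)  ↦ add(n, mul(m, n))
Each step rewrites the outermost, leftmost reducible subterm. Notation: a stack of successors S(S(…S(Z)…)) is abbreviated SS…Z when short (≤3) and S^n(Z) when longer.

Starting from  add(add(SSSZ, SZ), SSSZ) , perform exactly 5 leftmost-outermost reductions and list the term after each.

  start: add(add(SSSZ, SZ), SSSZ)
  →1  add(S(add(SSZ, SZ)), SSSZ)
  →2  S(add(add(SSZ, SZ), SSSZ))
  →3  S(add(S(add(SZ, SZ)), SSSZ))
  →4  S(S(add(add(SZ, SZ), SSSZ)))
  →5  S(S(add(S(add(Z, SZ)), SSSZ)))

Answer: after 5 steps: S(S(add(S(add(Z, SZ)), SSSZ)))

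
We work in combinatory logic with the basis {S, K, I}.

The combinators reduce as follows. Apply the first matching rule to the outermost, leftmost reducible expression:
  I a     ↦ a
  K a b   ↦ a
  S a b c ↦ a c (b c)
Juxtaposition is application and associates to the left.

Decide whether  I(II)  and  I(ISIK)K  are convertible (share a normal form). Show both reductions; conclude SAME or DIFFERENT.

Answer: DIFFERENT — A ⇓ I, B ⇓ K(KK)

Working:
Term A:
  start: I(II)
  →1  II
  →2  I

Term B:
  start: I(ISIK)K
  →1  ISIKK
  →2  SIKK
  →3  IK(KK)
  →4  K(KK)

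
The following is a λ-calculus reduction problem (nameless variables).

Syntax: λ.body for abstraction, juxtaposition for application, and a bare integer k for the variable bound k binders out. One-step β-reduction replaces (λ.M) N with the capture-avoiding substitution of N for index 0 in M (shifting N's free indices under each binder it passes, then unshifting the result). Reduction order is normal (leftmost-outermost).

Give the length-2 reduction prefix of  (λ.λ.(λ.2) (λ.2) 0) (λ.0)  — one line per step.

  start: (λ.λ.(λ.2) (λ.2) 0) (λ.0)
  [1] λ.(λ.λ.0) (λ.λ.0) 0
  [2] λ.(λ.0) 0

Answer: after 2 steps: λ.(λ.0) 0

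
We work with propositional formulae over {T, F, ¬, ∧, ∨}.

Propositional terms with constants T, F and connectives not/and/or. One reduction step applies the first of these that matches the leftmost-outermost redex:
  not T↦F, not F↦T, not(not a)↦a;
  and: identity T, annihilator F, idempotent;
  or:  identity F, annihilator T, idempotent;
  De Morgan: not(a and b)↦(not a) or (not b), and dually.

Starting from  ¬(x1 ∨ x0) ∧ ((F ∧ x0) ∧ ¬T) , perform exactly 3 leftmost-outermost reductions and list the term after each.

  start: ¬(x1 ∨ x0) ∧ ((F ∧ x0) ∧ ¬T)
  step 1: (¬x1 ∧ ¬x0) ∧ ((F ∧ x0) ∧ ¬T)
  step 2: (¬x1 ∧ ¬x0) ∧ (F ∧ ¬T)
  step 3: (¬x1 ∧ ¬x0) ∧ F

Answer: after 3 steps: (¬x1 ∧ ¬x0) ∧ F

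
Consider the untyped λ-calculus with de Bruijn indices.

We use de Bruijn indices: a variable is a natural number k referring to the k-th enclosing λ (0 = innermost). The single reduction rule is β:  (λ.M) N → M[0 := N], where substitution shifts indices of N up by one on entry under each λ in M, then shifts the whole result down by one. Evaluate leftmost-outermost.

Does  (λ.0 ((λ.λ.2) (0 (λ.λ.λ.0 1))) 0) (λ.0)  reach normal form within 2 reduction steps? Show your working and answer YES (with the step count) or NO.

  start: (λ.0 ((λ.λ.2) (0 (λ.λ.λ.0 1))) 0) (λ.0)
  [1] (λ.0) ((λ.λ.λ.0) ((λ.0) (λ.λ.λ.0 1))) (λ.0)
  [2] (λ.λ.λ.0) ((λ.0) (λ.λ.λ.0 1)) (λ.0)

Answer: NO — after 2 steps the term is (λ.λ.λ.0) ((λ.0) (λ.λ.λ.0 1)) (λ.0), not yet normal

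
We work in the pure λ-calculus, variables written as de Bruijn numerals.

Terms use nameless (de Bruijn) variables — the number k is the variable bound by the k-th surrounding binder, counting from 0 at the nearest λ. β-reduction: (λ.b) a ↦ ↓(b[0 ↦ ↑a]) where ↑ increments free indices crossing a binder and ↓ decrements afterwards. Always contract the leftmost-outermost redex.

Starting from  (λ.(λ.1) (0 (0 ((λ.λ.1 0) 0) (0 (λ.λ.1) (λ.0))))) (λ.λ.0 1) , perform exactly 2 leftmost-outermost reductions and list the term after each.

  start: (λ.(λ.1) (0 (0 ((λ.λ.1 0) 0) (0 (λ.λ.1) (λ.0))))) (λ.λ.0 1)
  →1  (λ.λ.λ.0 1) ((λ.λ.0 1) ((λ.λ.0 1) ((λ.λ.1 0) (λ.λ.0 1)) ((λ.λ.0 1) (λ.λ.1) (λ.0))))
  →2  λ.λ.0 1

Answer: after 2 steps: λ.λ.0 1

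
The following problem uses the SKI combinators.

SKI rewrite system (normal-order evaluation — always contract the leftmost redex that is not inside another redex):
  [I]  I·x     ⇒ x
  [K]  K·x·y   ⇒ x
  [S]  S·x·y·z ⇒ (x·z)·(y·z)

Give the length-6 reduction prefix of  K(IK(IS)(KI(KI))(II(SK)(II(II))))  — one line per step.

Answer: after 6 steps: K(S(SK(I(II))))

Working:
  start: K(IK(IS)(KI(KI))(II(SK)(II(II))))
  [1] K(K(IS)(KI(KI))(II(SK)(II(II))))
  [2] K(IS(II(SK)(II(II))))
  [3] K(S(II(SK)(II(II))))
  [4] K(S(I(SK)(II(II))))
  [5] K(S(SK(II(II))))
  [6] K(S(SK(I(II))))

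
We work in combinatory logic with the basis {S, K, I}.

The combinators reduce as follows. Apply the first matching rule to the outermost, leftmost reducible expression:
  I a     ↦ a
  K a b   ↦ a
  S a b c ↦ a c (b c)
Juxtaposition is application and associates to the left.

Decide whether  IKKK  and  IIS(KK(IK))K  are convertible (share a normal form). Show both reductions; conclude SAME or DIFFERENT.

Answer: DIFFERENT — A ⇓ K, B ⇓ SKK

Derivation:
Term A:
  start: IKKK
  →1  KKK
  →2  K

Term B:
  start: IIS(KK(IK))K
  →1  IS(KK(IK))K
  →2  S(KK(IK))K
  →3  SKK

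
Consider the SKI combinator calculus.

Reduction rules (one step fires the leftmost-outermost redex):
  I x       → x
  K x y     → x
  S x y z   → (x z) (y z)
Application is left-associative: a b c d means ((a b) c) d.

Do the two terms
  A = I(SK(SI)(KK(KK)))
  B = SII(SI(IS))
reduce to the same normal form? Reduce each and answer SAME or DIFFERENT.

Answer: DIFFERENT — A ⇓ K, B ⇓ S(SIS)(S(S(SIS)))

Working:
Term A:
  start: I(SK(SI)(KK(KK)))
  [1] SK(SI)(KK(KK))
  [2] K(KK(KK))(SI(KK(KK)))
  [3] KK(KK)
  [4] K

Term B:
  start: SII(SI(IS))
  [1] I(SI(IS))(I(SI(IS)))
  [2] SI(IS)(I(SI(IS)))
  [3] I(I(SI(IS)))(IS(I(SI(IS))))
  [4] I(SI(IS))(IS(I(SI(IS))))
  [5] SI(IS)(IS(I(SI(IS))))
  [6] I(IS(I(SI(IS))))(IS(IS(I(SI(IS)))))
  [7] IS(I(SI(IS)))(IS(IS(I(SI(IS)))))
  [8] S(I(SI(IS)))(IS(IS(I(SI(IS)))))
  [9] S(SI(IS))(IS(IS(I(SI(IS)))))
  [10] S(SIS)(IS(IS(I(SI(IS)))))
  [11] S(SIS)(S(IS(I(SI(IS)))))
  [12] S(SIS)(S(S(I(SI(IS)))))
  [13] S(SIS)(S(S(SI(IS))))
  [14] S(SIS)(S(S(SIS)))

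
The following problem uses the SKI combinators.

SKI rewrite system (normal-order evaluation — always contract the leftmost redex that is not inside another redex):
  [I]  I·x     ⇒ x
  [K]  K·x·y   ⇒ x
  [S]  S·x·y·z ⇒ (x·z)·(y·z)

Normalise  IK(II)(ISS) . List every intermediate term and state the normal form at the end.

  start: IK(II)(ISS)
  [1] K(II)(ISS)
  [2] II
  [3] I

Answer: normal form = I  (in 3 steps)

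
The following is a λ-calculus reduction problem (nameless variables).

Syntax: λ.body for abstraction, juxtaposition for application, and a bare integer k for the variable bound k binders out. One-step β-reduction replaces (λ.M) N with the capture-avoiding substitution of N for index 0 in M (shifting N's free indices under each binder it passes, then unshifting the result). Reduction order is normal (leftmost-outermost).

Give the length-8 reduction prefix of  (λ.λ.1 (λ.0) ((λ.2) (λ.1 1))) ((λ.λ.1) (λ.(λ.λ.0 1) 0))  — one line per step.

Answer: after 8 steps: λ.λ.0 (λ.λ.λ.0 1)

Working:
  start: (λ.λ.1 (λ.0) ((λ.2) (λ.1 1))) ((λ.λ.1) (λ.(λ.λ.0 1) 0))
  [1] λ.(λ.λ.1) (λ.(λ.λ.0 1) 0) (λ.0) ((λ.(λ.λ.1) (λ.(λ.λ.0 1) 0)) (λ.1 1))
  [2] λ.(λ.λ.(λ.λ.0 1) 0) (λ.0) ((λ.(λ.λ.1) (λ.(λ.λ.0 1) 0)) (λ.1 1))
  [3] λ.(λ.(λ.λ.0 1) 0) ((λ.(λ.λ.1) (λ.(λ.λ.0 1) 0)) (λ.1 1))
  [4] λ.(λ.λ.0 1) ((λ.(λ.λ.1) (λ.(λ.λ.0 1) 0)) (λ.1 1))
  [5] λ.λ.0 ((λ.(λ.λ.1) (λ.(λ.λ.0 1) 0)) (λ.2 2))
  [6] λ.λ.0 ((λ.λ.1) (λ.(λ.λ.0 1) 0))
  [7] λ.λ.0 (λ.λ.(λ.λ.0 1) 0)
  [8] λ.λ.0 (λ.λ.λ.0 1)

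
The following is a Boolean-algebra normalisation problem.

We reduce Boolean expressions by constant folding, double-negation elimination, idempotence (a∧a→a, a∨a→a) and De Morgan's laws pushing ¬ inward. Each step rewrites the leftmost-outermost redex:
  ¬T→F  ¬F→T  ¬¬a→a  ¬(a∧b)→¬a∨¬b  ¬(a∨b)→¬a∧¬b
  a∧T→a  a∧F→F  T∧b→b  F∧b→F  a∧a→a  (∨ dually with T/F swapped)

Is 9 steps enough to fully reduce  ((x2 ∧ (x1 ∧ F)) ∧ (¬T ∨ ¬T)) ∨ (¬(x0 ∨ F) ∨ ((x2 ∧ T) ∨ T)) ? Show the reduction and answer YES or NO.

Answer: YES — reaches normal form T in 9 ≤ 9 steps

Working:
  start: ((x2 ∧ (x1 ∧ F)) ∧ (¬T ∨ ¬T)) ∨ (¬(x0 ∨ F) ∨ ((x2 ∧ T) ∨ T))
  step 1: ((x2 ∧ F) ∧ (¬T ∨ ¬T)) ∨ (¬(x0 ∨ F) ∨ ((x2 ∧ T) ∨ T))
  step 2: (F ∧ (¬T ∨ ¬T)) ∨ (¬(x0 ∨ F) ∨ ((x2 ∧ T) ∨ T))
  step 3: F ∨ (¬(x0 ∨ F) ∨ ((x2 ∧ T) ∨ T))
  step 4: ¬(x0 ∨ F) ∨ ((x2 ∧ T) ∨ T)
  step 5: (¬x0 ∧ ¬F) ∨ ((x2 ∧ T) ∨ T)
  step 6: (¬x0 ∧ T) ∨ ((x2 ∧ T) ∨ T)
  step 7: ¬x0 ∨ ((x2 ∧ T) ∨ T)
  step 8: ¬x0 ∨ T
  step 9: T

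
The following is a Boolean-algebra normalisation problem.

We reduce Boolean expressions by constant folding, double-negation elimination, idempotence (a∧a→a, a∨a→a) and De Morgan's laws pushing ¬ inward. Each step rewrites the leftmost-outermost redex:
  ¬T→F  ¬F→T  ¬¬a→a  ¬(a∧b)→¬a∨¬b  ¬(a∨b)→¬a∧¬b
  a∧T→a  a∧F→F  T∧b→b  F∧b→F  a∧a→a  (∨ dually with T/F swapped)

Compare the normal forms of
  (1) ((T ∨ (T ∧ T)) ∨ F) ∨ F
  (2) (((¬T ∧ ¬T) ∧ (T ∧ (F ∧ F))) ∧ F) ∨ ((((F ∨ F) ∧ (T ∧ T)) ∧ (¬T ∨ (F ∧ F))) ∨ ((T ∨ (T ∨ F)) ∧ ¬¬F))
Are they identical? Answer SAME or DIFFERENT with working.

Term A:
  start: ((T ∨ (T ∧ T)) ∨ F) ∨ F
  [1] (T ∨ (T ∧ T)) ∨ F
  [2] T ∨ (T ∧ T)
  [3] T

Term B:
  start: (((¬T ∧ ¬T) ∧ (T ∧ (F ∧ F))) ∧ F) ∨ ((((F ∨ F) ∧ (T ∧ T)) ∧ (¬T ∨ (F ∧ F))) ∨ ((T ∨ (T ∨ F)) ∧ ¬¬F))
  [1] F ∨ ((((F ∨ F) ∧ (T ∧ T)) ∧ (¬T ∨ (F ∧ F))) ∨ ((T ∨ (T ∨ F)) ∧ ¬¬F))
  [2] (((F ∨ F) ∧ (T ∧ T)) ∧ (¬T ∨ (F ∧ F))) ∨ ((T ∨ (T ∨ F)) ∧ ¬¬F)
  [3] ((F ∧ (T ∧ T)) ∧ (¬T ∨ (F ∧ F))) ∨ ((T ∨ (T ∨ F)) ∧ ¬¬F)
  [4] (F ∧ (¬T ∨ (F ∧ F))) ∨ ((T ∨ (T ∨ F)) ∧ ¬¬F)
  [5] F ∨ ((T ∨ (T ∨ F)) ∧ ¬¬F)
  [6] (T ∨ (T ∨ F)) ∧ ¬¬F
  [7] T ∧ ¬¬F
  [8] ¬¬F
  [9] F

Answer: DIFFERENT — A ⇓ T, B ⇓ F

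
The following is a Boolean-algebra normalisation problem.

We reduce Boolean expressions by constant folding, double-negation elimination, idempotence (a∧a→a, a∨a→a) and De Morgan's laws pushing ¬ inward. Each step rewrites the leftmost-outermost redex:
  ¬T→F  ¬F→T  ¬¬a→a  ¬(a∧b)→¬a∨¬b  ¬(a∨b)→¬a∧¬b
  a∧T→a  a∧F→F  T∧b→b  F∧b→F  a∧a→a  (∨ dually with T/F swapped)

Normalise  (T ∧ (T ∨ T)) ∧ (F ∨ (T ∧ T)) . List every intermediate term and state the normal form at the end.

  start: (T ∧ (T ∨ T)) ∧ (F ∨ (T ∧ T))
  step 1: (T ∨ T) ∧ (F ∨ (T ∧ T))
  step 2: T ∧ (F ∨ (T ∧ T))
  step 3: F ∨ (T ∧ T)
  step 4: T ∧ T
  step 5: T

Answer: normal form = T  (in 5 steps)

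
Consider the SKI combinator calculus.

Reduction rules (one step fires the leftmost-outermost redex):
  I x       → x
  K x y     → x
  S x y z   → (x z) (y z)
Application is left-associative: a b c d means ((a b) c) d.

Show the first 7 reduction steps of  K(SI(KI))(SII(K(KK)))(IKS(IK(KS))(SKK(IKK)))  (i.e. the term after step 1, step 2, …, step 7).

  start: K(SI(KI))(SII(K(KK)))(IKS(IK(KS))(SKK(IKK)))
  →1  SI(KI)(IKS(IK(KS))(SKK(IKK)))
  →2  I(IKS(IK(KS))(SKK(IKK)))(KI(IKS(IK(KS))(SKK(IKK))))
  →3  IKS(IK(KS))(SKK(IKK))(KI(IKS(IK(KS))(SKK(IKK))))
  →4  KS(IK(KS))(SKK(IKK))(KI(IKS(IK(KS))(SKK(IKK))))
  →5  S(SKK(IKK))(KI(IKS(IK(KS))(SKK(IKK))))
  →6  S(K(IKK)(K(IKK)))(KI(IKS(IK(KS))(SKK(IKK))))
  →7  S(IKK)(KI(IKS(IK(KS))(SKK(IKK))))

Answer: after 7 steps: S(IKK)(KI(IKS(IK(KS))(SKK(IKK))))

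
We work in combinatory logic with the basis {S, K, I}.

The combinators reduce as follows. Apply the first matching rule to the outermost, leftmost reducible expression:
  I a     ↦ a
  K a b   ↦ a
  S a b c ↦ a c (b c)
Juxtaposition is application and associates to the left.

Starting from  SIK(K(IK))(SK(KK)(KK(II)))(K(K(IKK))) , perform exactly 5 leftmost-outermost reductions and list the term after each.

  start: SIK(K(IK))(SK(KK)(KK(II)))(K(K(IKK)))
  [1] I(K(IK))(K(K(IK)))(SK(KK)(KK(II)))(K(K(IKK)))
  [2] K(IK)(K(K(IK)))(SK(KK)(KK(II)))(K(K(IKK)))
  [3] IK(SK(KK)(KK(II)))(K(K(IKK)))
  [4] K(SK(KK)(KK(II)))(K(K(IKK)))
  [5] SK(KK)(KK(II))

Answer: after 5 steps: SK(KK)(KK(II))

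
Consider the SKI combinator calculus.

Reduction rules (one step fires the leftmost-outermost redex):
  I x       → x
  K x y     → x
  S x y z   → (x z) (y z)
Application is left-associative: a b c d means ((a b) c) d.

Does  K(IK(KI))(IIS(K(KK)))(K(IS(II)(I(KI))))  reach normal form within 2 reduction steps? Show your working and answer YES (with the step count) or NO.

Answer: NO — after 2 steps the term is K(KI)(K(IS(II)(I(KI)))), not yet normal

Reduction:
  start: K(IK(KI))(IIS(K(KK)))(K(IS(II)(I(KI))))
  →1  IK(KI)(K(IS(II)(I(KI))))
  →2  K(KI)(K(IS(II)(I(KI))))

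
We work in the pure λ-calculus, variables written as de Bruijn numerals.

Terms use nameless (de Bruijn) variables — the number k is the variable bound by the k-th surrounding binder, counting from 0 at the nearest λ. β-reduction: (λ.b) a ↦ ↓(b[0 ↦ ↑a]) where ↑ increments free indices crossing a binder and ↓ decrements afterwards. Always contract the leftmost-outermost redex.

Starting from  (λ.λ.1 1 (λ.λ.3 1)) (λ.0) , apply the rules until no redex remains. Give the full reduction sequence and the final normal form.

Answer: normal form = λ.λ.λ.1  (in 4 steps)

Reduction:
  start: (λ.λ.1 1 (λ.λ.3 1)) (λ.0)
  [1] λ.(λ.0) (λ.0) (λ.λ.(λ.0) 1)
  [2] λ.(λ.0) (λ.λ.(λ.0) 1)
  [3] λ.λ.λ.(λ.0) 1
  [4] λ.λ.λ.1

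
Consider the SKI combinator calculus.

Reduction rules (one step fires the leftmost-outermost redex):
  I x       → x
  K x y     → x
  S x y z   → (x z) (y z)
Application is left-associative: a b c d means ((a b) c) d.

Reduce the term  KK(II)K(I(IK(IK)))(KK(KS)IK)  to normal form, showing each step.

  start: KK(II)K(I(IK(IK)))(KK(KS)IK)
  →1  KK(I(IK(IK)))(KK(KS)IK)
  →2  K(KK(KS)IK)
  →3  K(KIK)
  →4  KI

Answer: normal form = KI  (in 4 steps)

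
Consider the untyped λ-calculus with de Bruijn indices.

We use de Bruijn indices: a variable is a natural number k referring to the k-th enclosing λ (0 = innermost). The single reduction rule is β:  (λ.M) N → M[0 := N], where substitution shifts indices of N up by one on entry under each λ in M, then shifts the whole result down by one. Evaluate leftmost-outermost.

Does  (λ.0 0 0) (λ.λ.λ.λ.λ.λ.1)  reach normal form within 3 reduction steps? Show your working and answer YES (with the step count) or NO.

Answer: YES — reaches normal form λ.λ.λ.λ.1 in 3 ≤ 3 steps

Derivation:
  start: (λ.0 0 0) (λ.λ.λ.λ.λ.λ.1)
  step 1: (λ.λ.λ.λ.λ.λ.1) (λ.λ.λ.λ.λ.λ.1) (λ.λ.λ.λ.λ.λ.1)
  step 2: (λ.λ.λ.λ.λ.1) (λ.λ.λ.λ.λ.λ.1)
  step 3: λ.λ.λ.λ.1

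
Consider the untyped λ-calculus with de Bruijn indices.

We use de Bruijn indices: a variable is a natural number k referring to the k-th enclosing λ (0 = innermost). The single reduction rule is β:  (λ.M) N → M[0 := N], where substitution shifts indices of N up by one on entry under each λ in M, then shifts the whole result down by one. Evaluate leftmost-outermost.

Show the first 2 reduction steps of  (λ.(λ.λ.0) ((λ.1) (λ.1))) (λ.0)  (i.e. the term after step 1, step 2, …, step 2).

Answer: after 2 steps: λ.0

Derivation:
  start: (λ.(λ.λ.0) ((λ.1) (λ.1))) (λ.0)
  step 1: (λ.λ.0) ((λ.λ.0) (λ.λ.0))
  step 2: λ.0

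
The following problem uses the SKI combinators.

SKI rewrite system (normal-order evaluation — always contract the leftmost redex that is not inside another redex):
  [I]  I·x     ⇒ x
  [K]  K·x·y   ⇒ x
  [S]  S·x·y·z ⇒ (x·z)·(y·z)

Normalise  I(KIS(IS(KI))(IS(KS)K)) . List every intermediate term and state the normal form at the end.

Answer: normal form = S(KI)(S(KS)K)  (in 5 steps)

Derivation:
  start: I(KIS(IS(KI))(IS(KS)K))
  step 1: KIS(IS(KI))(IS(KS)K)
  step 2: I(IS(KI))(IS(KS)K)
  step 3: IS(KI)(IS(KS)K)
  step 4: S(KI)(IS(KS)K)
  step 5: S(KI)(S(KS)K)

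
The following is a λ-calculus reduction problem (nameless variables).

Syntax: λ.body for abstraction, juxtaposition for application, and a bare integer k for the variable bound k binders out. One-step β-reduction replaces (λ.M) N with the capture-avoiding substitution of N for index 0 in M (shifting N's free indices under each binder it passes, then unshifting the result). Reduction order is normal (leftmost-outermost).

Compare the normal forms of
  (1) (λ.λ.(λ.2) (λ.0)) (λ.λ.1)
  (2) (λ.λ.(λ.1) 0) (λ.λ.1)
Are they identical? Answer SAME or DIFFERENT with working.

Term A:
  start: (λ.λ.(λ.2) (λ.0)) (λ.λ.1)
  step 1: λ.(λ.λ.λ.1) (λ.0)
  step 2: λ.λ.λ.1

Term B:
  start: (λ.λ.(λ.1) 0) (λ.λ.1)
  step 1: λ.(λ.1) 0
  step 2: λ.0

Answer: DIFFERENT — A ⇓ λ.λ.λ.1, B ⇓ λ.0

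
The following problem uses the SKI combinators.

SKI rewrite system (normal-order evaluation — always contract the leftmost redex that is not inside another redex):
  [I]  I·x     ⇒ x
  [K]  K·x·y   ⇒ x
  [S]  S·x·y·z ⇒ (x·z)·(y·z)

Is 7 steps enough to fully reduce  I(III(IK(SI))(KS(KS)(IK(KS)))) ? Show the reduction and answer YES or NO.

Answer: YES — reaches normal form SI in 6 ≤ 7 steps

Working:
  start: I(III(IK(SI))(KS(KS)(IK(KS))))
  step 1: III(IK(SI))(KS(KS)(IK(KS)))
  step 2: II(IK(SI))(KS(KS)(IK(KS)))
  step 3: I(IK(SI))(KS(KS)(IK(KS)))
  step 4: IK(SI)(KS(KS)(IK(KS)))
  step 5: K(SI)(KS(KS)(IK(KS)))
  step 6: SI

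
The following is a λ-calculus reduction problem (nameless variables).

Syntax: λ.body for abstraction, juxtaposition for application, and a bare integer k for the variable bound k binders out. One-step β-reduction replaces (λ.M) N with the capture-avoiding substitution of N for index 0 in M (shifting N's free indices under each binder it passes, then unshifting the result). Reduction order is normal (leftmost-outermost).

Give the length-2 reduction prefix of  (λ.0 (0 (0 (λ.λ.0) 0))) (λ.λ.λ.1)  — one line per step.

Answer: after 2 steps: λ.λ.1

Working:
  start: (λ.0 (0 (0 (λ.λ.0) 0))) (λ.λ.λ.1)
  step 1: (λ.λ.λ.1) ((λ.λ.λ.1) ((λ.λ.λ.1) (λ.λ.0) (λ.λ.λ.1)))
  step 2: λ.λ.1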